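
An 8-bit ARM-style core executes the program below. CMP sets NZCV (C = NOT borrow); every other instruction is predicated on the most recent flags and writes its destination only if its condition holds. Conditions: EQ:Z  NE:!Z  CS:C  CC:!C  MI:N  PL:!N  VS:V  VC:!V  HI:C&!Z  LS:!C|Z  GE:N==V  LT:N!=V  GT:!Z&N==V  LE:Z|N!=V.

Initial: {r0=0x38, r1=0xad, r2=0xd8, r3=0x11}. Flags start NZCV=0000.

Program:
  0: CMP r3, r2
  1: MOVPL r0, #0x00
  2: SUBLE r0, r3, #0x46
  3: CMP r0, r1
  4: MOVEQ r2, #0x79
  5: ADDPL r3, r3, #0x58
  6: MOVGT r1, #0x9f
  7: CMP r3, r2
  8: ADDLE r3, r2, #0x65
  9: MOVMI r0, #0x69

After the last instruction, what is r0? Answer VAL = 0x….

[0] flags=0000 → (cmp)
[1] flags=0000 PL?T → r0=0x00
[2] flags=0000 LE?F → skip
[3] flags=0000 → (cmp)
[4] flags=0000 EQ?F → skip
[5] flags=0000 PL?T → r3=0x69
[6] flags=0000 GT?T → r1=0x9f
[7] flags=1001 → (cmp)
[8] flags=1001 LE?F → skip
[9] flags=1001 MI?T → r0=0x69

VAL = 0x69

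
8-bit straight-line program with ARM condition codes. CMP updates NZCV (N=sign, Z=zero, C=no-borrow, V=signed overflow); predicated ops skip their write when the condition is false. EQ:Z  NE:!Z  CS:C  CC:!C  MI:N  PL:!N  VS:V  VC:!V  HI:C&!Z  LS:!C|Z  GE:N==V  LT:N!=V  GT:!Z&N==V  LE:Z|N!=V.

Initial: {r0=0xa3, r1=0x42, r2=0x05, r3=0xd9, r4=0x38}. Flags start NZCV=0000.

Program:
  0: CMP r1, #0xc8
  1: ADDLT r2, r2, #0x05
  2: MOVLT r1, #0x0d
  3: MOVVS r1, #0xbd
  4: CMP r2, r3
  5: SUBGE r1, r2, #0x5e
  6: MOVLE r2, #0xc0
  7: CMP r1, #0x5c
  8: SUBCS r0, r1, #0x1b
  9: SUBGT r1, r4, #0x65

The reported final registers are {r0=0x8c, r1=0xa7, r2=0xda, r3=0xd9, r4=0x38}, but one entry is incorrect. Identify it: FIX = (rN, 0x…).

0: ✓ CMP  NZCV=0000
1: · ADDLT
2: · MOVLT
3: · MOVVS
4: ✓ CMP  NZCV=0000
5: ✓ SUBGE  r1←0xa7
6: · MOVLE
7: ✓ CMP  NZCV=0011
8: ✓ SUBCS  r0←0x8c
9: · SUBGT

FIX = (r2, 0x05)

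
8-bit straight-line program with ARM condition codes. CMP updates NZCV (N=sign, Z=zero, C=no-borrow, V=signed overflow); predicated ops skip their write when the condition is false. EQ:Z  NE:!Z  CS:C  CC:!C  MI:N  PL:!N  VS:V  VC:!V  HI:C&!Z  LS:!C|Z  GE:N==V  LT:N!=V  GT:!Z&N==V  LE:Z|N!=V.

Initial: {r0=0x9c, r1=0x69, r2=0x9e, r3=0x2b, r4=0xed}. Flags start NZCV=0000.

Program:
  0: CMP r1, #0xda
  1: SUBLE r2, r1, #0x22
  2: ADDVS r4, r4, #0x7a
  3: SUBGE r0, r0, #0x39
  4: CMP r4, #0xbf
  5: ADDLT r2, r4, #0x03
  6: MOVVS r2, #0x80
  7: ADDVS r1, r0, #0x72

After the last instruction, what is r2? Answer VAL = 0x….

VAL = 0x80

[0] flags=1001 → (cmp)
[1] flags=1001 LE?F → skip
[2] flags=1001 VS?T → r4=0x67
[3] flags=1001 GE?T → r0=0x63
[4] flags=1001 → (cmp)
[5] flags=1001 LT?F → skip
[6] flags=1001 VS?T → r2=0x80
[7] flags=1001 VS?T → r1=0xd5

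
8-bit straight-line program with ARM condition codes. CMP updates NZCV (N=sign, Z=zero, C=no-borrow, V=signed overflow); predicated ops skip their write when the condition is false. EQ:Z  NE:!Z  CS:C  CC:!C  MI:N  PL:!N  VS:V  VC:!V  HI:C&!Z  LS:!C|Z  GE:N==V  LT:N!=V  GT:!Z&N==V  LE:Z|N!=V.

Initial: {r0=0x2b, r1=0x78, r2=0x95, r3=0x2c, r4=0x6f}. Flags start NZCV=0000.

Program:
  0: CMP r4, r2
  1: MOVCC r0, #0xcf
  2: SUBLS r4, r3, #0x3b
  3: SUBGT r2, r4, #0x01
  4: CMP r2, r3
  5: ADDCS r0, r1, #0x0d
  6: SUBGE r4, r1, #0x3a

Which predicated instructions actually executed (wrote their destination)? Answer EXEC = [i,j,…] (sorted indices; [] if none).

EXEC = [1,2,3,5]

[0] flags=1001 → (cmp)
[1] flags=1001 CC?T → r0=0xcf
[2] flags=1001 LS?T → r4=0xf1
[3] flags=1001 GT?T → r2=0xf0
[4] flags=1010 → (cmp)
[5] flags=1010 CS?T → r0=0x85
[6] flags=1010 GE?F → skip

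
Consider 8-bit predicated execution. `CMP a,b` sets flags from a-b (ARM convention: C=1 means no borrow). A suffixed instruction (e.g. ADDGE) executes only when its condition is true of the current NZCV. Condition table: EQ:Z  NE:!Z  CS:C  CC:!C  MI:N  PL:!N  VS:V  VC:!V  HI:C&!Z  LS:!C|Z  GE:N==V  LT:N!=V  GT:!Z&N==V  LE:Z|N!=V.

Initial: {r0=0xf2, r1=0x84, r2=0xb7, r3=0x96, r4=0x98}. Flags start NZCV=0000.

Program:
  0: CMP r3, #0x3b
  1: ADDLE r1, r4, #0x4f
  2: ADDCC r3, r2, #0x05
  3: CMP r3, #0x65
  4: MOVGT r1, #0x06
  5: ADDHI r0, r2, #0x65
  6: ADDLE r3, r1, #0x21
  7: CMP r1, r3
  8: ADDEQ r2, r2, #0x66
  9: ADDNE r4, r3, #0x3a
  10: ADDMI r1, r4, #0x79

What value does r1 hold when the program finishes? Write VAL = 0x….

VAL = 0xbb

[0] flags=0011 → (cmp)
[1] flags=0011 LE?T → r1=0xe7
[2] flags=0011 CC?F → skip
[3] flags=0011 → (cmp)
[4] flags=0011 GT?F → skip
[5] flags=0011 HI?T → r0=0x1c
[6] flags=0011 LE?T → r3=0x08
[7] flags=1010 → (cmp)
[8] flags=1010 EQ?F → skip
[9] flags=1010 NE?T → r4=0x42
[10] flags=1010 MI?T → r1=0xbb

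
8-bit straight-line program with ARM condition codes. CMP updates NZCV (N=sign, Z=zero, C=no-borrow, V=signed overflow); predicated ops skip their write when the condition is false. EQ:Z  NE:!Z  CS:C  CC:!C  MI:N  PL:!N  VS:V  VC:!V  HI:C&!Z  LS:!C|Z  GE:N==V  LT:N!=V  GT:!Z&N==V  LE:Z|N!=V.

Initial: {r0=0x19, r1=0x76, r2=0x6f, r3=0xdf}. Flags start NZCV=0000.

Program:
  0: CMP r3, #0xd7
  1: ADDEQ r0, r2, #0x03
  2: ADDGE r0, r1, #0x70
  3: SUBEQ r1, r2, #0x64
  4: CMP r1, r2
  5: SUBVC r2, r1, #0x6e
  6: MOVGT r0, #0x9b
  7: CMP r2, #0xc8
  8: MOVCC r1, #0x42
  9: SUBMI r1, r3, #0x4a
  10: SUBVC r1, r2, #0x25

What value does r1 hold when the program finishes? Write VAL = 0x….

VAL = 0xe3

[0] flags=0010 → (cmp)
[1] flags=0010 EQ?F → skip
[2] flags=0010 GE?T → r0=0xe6
[3] flags=0010 EQ?F → skip
[4] flags=0010 → (cmp)
[5] flags=0010 VC?T → r2=0x08
[6] flags=0010 GT?T → r0=0x9b
[7] flags=0000 → (cmp)
[8] flags=0000 CC?T → r1=0x42
[9] flags=0000 MI?F → skip
[10] flags=0000 VC?T → r1=0xe3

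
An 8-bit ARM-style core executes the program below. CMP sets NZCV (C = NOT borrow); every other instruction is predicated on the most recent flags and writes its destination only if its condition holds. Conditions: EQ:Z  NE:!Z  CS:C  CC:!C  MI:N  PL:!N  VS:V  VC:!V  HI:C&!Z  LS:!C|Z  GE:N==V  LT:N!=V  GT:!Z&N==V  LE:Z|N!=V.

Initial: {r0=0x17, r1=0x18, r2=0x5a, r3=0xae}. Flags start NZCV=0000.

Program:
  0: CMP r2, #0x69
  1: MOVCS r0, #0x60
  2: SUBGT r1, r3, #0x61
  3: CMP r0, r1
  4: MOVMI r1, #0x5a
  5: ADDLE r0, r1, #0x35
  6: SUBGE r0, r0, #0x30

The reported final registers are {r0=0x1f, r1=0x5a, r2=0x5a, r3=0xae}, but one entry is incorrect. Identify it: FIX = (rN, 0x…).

FIX = (r0, 0x8f)

[0] flags=1000 → (cmp)
[1] flags=1000 CS?F → skip
[2] flags=1000 GT?F → skip
[3] flags=1000 → (cmp)
[4] flags=1000 MI?T → r1=0x5a
[5] flags=1000 LE?T → r0=0x8f
[6] flags=1000 GE?F → skip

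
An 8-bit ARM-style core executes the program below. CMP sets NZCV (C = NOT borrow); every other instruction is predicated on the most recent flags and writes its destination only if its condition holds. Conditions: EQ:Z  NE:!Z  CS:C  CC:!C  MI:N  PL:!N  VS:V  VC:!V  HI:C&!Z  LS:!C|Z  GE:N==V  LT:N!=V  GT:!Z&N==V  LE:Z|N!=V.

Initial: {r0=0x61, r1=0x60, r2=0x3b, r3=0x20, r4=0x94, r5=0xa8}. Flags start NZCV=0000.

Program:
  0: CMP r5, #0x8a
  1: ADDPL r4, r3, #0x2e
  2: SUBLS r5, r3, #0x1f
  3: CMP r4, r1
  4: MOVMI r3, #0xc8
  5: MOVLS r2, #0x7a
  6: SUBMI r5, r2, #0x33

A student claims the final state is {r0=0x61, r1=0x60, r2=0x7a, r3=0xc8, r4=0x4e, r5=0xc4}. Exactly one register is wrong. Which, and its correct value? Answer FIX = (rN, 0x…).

FIX = (r5, 0x47)

[0] flags=0010 → (cmp)
[1] flags=0010 PL?T → r4=0x4e
[2] flags=0010 LS?F → skip
[3] flags=1000 → (cmp)
[4] flags=1000 MI?T → r3=0xc8
[5] flags=1000 LS?T → r2=0x7a
[6] flags=1000 MI?T → r5=0x47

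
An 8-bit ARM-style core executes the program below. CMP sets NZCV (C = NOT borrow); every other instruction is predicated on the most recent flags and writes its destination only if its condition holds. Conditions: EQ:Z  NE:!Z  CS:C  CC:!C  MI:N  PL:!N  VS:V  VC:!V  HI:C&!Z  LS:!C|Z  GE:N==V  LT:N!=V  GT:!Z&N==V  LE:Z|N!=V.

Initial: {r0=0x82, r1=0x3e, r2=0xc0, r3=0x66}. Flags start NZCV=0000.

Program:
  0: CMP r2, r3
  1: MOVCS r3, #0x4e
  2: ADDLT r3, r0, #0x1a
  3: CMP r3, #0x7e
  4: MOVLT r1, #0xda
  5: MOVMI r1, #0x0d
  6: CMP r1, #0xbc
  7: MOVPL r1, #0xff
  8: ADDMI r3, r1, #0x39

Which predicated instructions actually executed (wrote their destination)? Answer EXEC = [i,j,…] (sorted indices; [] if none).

0: ✓ CMP  NZCV=0011
1: ✓ MOVCS  r3←0x4e
2: ✓ ADDLT  r3←0x9c
3: ✓ CMP  NZCV=0011
4: ✓ MOVLT  r1←0xda
5: · MOVMI
6: ✓ CMP  NZCV=0010
7: ✓ MOVPL  r1←0xff
8: · ADDMI

EXEC = [1,2,4,7]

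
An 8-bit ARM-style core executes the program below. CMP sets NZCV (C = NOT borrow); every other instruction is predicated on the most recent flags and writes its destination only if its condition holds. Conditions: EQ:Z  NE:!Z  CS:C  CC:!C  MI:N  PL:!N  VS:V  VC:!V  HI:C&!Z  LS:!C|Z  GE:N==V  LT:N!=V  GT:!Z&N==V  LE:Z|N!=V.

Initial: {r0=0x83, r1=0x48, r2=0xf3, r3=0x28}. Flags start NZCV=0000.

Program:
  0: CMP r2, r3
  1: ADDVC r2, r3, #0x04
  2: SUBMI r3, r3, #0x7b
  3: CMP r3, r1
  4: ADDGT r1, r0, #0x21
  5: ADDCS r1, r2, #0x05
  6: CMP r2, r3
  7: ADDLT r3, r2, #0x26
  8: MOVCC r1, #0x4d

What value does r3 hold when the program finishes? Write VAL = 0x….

VAL = 0xad

0: ✓ CMP  NZCV=1010
1: ✓ ADDVC  r2←0x2c
2: ✓ SUBMI  r3←0xad
3: ✓ CMP  NZCV=0011
4: · ADDGT
5: ✓ ADDCS  r1←0x31
6: ✓ CMP  NZCV=0000
7: · ADDLT
8: ✓ MOVCC  r1←0x4d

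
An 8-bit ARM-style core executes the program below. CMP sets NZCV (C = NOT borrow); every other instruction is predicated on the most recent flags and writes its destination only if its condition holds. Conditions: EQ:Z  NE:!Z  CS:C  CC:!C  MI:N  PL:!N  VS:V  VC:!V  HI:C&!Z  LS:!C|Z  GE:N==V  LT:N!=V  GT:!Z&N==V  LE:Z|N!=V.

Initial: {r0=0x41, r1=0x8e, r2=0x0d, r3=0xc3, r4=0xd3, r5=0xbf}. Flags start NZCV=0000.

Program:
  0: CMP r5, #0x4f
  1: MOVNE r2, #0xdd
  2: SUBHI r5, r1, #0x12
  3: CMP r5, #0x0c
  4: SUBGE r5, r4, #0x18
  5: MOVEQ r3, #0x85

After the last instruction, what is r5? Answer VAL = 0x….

VAL = 0xbb

0: ✓ CMP  NZCV=0011
1: ✓ MOVNE  r2←0xdd
2: ✓ SUBHI  r5←0x7c
3: ✓ CMP  NZCV=0010
4: ✓ SUBGE  r5←0xbb
5: · MOVEQ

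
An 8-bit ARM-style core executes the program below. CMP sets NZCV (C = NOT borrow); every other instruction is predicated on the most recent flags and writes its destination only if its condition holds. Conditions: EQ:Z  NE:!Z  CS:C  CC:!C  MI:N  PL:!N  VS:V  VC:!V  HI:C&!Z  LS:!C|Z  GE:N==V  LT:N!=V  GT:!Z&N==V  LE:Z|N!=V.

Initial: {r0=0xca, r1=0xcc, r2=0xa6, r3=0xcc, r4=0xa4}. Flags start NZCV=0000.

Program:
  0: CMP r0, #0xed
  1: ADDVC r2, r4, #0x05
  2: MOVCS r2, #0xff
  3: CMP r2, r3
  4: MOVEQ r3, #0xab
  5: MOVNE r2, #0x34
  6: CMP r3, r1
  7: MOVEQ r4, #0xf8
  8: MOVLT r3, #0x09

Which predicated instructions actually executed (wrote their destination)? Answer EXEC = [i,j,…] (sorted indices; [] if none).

EXEC = [1,5,7]

0: ✓ CMP  NZCV=1000
1: ✓ ADDVC  r2←0xa9
2: · MOVCS
3: ✓ CMP  NZCV=1000
4: · MOVEQ
5: ✓ MOVNE  r2←0x34
6: ✓ CMP  NZCV=0110
7: ✓ MOVEQ  r4←0xf8
8: · MOVLT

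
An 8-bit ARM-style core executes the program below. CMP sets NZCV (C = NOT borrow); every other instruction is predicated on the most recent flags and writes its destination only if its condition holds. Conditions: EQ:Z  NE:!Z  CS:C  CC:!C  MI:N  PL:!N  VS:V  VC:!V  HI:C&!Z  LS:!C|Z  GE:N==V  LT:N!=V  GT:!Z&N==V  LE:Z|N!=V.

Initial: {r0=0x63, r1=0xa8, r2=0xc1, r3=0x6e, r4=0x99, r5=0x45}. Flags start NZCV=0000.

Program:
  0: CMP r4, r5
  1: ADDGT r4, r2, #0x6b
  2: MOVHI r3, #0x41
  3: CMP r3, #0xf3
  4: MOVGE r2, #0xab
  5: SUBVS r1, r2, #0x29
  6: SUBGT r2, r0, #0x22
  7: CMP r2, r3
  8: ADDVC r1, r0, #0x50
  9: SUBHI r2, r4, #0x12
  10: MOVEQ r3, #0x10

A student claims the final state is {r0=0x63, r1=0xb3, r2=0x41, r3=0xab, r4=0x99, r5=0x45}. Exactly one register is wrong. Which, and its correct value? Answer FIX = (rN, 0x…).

0: ✓ CMP  NZCV=0011
1: · ADDGT
2: ✓ MOVHI  r3←0x41
3: ✓ CMP  NZCV=0000
4: ✓ MOVGE  r2←0xab
5: · SUBVS
6: ✓ SUBGT  r2←0x41
7: ✓ CMP  NZCV=0110
8: ✓ ADDVC  r1←0xb3
9: · SUBHI
10: ✓ MOVEQ  r3←0x10

FIX = (r3, 0x10)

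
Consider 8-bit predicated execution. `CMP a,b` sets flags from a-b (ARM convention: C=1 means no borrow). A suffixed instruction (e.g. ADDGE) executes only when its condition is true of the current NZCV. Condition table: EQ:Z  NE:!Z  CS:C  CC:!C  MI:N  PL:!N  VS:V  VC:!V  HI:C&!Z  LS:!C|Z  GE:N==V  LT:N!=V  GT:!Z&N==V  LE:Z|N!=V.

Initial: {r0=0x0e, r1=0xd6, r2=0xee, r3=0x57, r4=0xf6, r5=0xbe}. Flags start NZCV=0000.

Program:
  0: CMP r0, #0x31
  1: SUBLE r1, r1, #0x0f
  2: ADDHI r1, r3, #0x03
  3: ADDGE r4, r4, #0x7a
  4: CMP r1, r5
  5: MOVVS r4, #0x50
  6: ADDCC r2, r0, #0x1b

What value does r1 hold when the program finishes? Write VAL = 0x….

0: ✓ CMP  NZCV=1000
1: ✓ SUBLE  r1←0xc7
2: · ADDHI
3: · ADDGE
4: ✓ CMP  NZCV=0010
5: · MOVVS
6: · ADDCC

VAL = 0xc7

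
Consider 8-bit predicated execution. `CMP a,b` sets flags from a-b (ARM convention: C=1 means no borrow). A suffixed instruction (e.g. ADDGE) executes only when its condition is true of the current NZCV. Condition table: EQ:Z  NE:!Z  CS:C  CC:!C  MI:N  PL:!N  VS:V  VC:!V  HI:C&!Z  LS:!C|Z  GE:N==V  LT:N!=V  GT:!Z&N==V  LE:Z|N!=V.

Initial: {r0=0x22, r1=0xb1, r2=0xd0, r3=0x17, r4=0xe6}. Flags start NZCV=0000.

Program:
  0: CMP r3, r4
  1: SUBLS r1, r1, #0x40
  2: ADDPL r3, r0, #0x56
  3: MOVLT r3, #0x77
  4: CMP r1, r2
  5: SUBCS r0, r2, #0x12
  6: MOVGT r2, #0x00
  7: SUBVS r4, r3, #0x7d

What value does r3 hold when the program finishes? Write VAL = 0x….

0: ✓ CMP  NZCV=0000
1: ✓ SUBLS  r1←0x71
2: ✓ ADDPL  r3←0x78
3: · MOVLT
4: ✓ CMP  NZCV=1001
5: · SUBCS
6: ✓ MOVGT  r2←0x00
7: ✓ SUBVS  r4←0xfb

VAL = 0x78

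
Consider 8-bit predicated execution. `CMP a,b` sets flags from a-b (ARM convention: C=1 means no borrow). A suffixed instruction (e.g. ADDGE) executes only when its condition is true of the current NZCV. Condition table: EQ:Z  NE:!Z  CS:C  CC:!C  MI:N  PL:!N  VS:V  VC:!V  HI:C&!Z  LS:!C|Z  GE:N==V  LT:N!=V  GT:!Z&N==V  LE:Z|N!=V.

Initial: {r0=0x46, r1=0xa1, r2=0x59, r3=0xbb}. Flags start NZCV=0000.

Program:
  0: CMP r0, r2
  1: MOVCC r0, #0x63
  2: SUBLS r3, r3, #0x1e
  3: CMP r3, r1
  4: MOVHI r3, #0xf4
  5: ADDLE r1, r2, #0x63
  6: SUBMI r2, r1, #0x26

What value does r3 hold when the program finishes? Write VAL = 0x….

VAL = 0x9d

[0] flags=1000 → (cmp)
[1] flags=1000 CC?T → r0=0x63
[2] flags=1000 LS?T → r3=0x9d
[3] flags=1000 → (cmp)
[4] flags=1000 HI?F → skip
[5] flags=1000 LE?T → r1=0xbc
[6] flags=1000 MI?T → r2=0x96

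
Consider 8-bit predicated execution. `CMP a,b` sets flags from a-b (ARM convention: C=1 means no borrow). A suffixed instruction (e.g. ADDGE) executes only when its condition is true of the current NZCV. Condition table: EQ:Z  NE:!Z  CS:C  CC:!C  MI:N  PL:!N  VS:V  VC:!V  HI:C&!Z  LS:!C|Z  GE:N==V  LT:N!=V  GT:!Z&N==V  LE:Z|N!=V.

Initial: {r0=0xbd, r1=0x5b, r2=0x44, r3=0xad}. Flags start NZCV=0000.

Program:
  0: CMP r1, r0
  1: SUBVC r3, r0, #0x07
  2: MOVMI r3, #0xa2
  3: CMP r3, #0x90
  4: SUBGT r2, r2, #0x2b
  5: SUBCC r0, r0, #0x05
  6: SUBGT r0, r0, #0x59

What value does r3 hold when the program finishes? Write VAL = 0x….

0: ✓ CMP  NZCV=1001
1: · SUBVC
2: ✓ MOVMI  r3←0xa2
3: ✓ CMP  NZCV=0010
4: ✓ SUBGT  r2←0x19
5: · SUBCC
6: ✓ SUBGT  r0←0x64

VAL = 0xa2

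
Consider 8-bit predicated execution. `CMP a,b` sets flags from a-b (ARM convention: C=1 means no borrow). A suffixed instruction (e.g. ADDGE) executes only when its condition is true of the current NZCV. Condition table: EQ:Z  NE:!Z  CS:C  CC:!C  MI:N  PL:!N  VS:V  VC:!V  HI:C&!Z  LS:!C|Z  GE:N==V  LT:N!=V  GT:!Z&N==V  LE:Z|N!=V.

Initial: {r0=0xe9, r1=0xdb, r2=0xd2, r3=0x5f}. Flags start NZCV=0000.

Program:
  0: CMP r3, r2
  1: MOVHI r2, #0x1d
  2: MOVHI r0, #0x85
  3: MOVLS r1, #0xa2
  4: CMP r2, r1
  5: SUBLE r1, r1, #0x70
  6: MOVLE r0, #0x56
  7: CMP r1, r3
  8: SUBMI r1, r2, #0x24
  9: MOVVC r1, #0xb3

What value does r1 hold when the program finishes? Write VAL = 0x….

0: ✓ CMP  NZCV=1001
1: · MOVHI
2: · MOVHI
3: ✓ MOVLS  r1←0xa2
4: ✓ CMP  NZCV=0010
5: · SUBLE
6: · MOVLE
7: ✓ CMP  NZCV=0011
8: · SUBMI
9: · MOVVC

VAL = 0xa2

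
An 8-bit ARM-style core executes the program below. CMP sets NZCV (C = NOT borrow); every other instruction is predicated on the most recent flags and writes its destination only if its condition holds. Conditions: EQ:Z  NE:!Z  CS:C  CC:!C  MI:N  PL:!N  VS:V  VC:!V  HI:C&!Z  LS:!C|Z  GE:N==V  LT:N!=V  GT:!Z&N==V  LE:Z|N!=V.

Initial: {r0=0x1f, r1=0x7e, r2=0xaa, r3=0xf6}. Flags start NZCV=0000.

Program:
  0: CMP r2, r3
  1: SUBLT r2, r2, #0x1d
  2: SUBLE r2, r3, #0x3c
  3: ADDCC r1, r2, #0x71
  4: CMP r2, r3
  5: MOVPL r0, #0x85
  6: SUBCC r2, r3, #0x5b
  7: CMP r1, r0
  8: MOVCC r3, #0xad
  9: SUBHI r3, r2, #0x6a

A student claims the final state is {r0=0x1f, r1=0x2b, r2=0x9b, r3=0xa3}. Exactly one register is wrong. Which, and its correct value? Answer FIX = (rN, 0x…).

FIX = (r3, 0x31)

[0] flags=1000 → (cmp)
[1] flags=1000 LT?T → r2=0x8d
[2] flags=1000 LE?T → r2=0xba
[3] flags=1000 CC?T → r1=0x2b
[4] flags=1000 → (cmp)
[5] flags=1000 PL?F → skip
[6] flags=1000 CC?T → r2=0x9b
[7] flags=0010 → (cmp)
[8] flags=0010 CC?F → skip
[9] flags=0010 HI?T → r3=0x31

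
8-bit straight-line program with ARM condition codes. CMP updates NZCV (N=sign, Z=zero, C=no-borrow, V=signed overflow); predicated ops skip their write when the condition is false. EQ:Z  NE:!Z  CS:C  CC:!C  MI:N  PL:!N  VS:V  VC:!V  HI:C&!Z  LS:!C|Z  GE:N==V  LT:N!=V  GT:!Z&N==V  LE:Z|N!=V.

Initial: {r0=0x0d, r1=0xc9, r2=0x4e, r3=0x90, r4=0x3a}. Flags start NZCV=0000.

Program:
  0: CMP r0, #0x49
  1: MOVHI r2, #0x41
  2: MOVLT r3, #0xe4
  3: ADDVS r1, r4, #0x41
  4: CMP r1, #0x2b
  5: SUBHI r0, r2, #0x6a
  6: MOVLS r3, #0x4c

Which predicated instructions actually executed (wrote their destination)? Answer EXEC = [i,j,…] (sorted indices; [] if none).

0: ✓ CMP  NZCV=1000
1: · MOVHI
2: ✓ MOVLT  r3←0xe4
3: · ADDVS
4: ✓ CMP  NZCV=1010
5: ✓ SUBHI  r0←0xe4
6: · MOVLS

EXEC = [2,5]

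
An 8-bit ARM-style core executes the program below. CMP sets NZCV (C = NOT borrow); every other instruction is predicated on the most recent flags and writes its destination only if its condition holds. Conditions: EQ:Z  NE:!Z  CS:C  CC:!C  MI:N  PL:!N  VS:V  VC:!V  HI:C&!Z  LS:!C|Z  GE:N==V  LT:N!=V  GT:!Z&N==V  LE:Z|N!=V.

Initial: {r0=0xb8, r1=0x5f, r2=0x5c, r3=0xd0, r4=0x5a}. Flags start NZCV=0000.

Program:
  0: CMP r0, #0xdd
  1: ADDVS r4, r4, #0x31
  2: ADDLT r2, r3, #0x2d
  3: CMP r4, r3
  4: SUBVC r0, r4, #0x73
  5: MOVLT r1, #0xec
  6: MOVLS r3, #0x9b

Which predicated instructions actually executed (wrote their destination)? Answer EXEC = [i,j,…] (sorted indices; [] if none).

EXEC = [2,6]

[0] flags=1000 → (cmp)
[1] flags=1000 VS?F → skip
[2] flags=1000 LT?T → r2=0xfd
[3] flags=1001 → (cmp)
[4] flags=1001 VC?F → skip
[5] flags=1001 LT?F → skip
[6] flags=1001 LS?T → r3=0x9b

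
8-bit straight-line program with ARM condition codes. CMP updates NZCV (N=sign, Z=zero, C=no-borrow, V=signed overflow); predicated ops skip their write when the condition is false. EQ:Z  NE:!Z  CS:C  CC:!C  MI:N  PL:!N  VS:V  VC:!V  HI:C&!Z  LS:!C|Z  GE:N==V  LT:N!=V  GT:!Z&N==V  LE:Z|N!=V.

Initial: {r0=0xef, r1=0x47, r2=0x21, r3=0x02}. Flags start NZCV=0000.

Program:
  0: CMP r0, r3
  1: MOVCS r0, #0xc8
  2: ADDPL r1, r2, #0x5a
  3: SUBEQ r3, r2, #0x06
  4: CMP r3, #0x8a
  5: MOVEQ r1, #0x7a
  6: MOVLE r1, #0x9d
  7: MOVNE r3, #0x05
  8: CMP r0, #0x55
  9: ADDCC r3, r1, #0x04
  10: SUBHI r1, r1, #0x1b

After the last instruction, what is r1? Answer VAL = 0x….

VAL = 0x2c

[0] flags=1010 → (cmp)
[1] flags=1010 CS?T → r0=0xc8
[2] flags=1010 PL?F → skip
[3] flags=1010 EQ?F → skip
[4] flags=0000 → (cmp)
[5] flags=0000 EQ?F → skip
[6] flags=0000 LE?F → skip
[7] flags=0000 NE?T → r3=0x05
[8] flags=0011 → (cmp)
[9] flags=0011 CC?F → skip
[10] flags=0011 HI?T → r1=0x2c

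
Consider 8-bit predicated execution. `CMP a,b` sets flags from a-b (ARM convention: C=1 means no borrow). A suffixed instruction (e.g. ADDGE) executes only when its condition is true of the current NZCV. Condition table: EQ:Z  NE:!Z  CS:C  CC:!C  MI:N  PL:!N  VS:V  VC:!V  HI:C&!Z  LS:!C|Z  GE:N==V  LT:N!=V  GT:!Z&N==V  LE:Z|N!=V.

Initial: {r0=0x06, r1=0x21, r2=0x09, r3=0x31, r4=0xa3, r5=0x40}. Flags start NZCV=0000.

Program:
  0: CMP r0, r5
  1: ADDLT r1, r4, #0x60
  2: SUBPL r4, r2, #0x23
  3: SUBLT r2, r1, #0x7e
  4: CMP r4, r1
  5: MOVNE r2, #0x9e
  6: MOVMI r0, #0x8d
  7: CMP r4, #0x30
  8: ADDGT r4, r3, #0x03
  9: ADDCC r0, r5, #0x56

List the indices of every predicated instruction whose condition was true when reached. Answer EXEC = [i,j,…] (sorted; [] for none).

EXEC = [1,3,5,6]

0: ✓ CMP  NZCV=1000
1: ✓ ADDLT  r1←0x03
2: · SUBPL
3: ✓ SUBLT  r2←0x85
4: ✓ CMP  NZCV=1010
5: ✓ MOVNE  r2←0x9e
6: ✓ MOVMI  r0←0x8d
7: ✓ CMP  NZCV=0011
8: · ADDGT
9: · ADDCC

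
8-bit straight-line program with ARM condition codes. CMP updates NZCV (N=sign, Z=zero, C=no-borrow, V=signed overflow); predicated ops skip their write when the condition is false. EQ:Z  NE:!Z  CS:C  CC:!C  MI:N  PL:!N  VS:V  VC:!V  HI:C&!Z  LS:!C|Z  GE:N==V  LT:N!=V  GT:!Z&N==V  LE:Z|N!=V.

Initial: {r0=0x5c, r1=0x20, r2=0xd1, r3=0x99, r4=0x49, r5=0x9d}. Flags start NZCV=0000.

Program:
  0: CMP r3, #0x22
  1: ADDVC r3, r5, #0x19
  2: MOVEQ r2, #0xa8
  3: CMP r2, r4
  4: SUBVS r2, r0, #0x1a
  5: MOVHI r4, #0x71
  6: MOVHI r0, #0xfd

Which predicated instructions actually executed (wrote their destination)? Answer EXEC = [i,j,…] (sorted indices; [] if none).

0: ✓ CMP  NZCV=0011
1: · ADDVC
2: · MOVEQ
3: ✓ CMP  NZCV=1010
4: · SUBVS
5: ✓ MOVHI  r4←0x71
6: ✓ MOVHI  r0←0xfd

EXEC = [5,6]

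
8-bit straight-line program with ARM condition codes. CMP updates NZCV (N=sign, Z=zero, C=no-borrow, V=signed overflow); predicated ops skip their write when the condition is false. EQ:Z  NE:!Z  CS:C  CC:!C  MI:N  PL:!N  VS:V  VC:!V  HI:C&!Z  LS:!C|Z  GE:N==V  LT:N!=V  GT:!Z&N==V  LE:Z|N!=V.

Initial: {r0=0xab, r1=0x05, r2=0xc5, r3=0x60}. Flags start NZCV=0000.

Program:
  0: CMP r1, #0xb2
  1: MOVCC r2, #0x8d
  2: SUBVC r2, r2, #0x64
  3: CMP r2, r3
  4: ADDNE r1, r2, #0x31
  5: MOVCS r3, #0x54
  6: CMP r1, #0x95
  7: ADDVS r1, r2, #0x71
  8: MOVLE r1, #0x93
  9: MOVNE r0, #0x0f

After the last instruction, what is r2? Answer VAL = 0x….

[0] flags=0000 → (cmp)
[1] flags=0000 CC?T → r2=0x8d
[2] flags=0000 VC?T → r2=0x29
[3] flags=1000 → (cmp)
[4] flags=1000 NE?T → r1=0x5a
[5] flags=1000 CS?F → skip
[6] flags=1001 → (cmp)
[7] flags=1001 VS?T → r1=0x9a
[8] flags=1001 LE?F → skip
[9] flags=1001 NE?T → r0=0x0f

VAL = 0x29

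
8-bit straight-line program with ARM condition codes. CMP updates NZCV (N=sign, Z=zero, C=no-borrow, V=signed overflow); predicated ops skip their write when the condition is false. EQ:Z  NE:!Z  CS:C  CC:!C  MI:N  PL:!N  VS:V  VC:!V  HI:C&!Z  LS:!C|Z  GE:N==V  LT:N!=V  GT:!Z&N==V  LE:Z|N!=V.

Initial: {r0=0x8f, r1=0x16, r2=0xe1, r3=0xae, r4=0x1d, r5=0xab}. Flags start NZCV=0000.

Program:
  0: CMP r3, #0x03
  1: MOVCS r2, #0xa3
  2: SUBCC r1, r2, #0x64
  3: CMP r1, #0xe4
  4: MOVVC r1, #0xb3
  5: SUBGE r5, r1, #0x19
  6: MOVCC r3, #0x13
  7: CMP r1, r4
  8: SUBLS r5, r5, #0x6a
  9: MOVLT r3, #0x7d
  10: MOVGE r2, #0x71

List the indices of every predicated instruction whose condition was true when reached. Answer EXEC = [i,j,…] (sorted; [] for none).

EXEC = [1,4,5,6,9]

0: ✓ CMP  NZCV=1010
1: ✓ MOVCS  r2←0xa3
2: · SUBCC
3: ✓ CMP  NZCV=0000
4: ✓ MOVVC  r1←0xb3
5: ✓ SUBGE  r5←0x9a
6: ✓ MOVCC  r3←0x13
7: ✓ CMP  NZCV=1010
8: · SUBLS
9: ✓ MOVLT  r3←0x7d
10: · MOVGE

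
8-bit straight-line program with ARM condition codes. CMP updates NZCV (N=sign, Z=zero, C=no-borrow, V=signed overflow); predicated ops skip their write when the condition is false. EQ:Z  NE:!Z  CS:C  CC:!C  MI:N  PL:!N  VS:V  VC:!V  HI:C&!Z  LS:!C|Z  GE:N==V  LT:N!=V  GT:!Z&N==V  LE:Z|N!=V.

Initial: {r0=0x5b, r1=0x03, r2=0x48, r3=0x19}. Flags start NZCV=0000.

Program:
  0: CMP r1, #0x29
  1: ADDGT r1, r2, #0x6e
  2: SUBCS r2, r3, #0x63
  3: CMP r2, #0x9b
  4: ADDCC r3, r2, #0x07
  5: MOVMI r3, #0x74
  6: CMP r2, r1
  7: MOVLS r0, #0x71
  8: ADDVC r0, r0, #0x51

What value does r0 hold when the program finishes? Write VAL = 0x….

VAL = 0xac

[0] flags=1000 → (cmp)
[1] flags=1000 GT?F → skip
[2] flags=1000 CS?F → skip
[3] flags=1001 → (cmp)
[4] flags=1001 CC?T → r3=0x4f
[5] flags=1001 MI?T → r3=0x74
[6] flags=0010 → (cmp)
[7] flags=0010 LS?F → skip
[8] flags=0010 VC?T → r0=0xac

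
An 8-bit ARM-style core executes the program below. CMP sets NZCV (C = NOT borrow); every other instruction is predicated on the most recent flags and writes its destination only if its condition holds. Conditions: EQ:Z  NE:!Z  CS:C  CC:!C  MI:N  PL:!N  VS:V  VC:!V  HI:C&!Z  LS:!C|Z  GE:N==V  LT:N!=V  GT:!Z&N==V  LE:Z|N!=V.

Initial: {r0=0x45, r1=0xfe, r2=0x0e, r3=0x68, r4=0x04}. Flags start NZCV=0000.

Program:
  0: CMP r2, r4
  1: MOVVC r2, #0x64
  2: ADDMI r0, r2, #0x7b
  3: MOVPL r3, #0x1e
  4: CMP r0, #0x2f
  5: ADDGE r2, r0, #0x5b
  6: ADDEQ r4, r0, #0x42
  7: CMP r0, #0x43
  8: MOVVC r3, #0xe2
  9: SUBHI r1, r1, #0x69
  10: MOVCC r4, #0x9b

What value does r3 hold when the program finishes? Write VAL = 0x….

VAL = 0xe2

[0] flags=0010 → (cmp)
[1] flags=0010 VC?T → r2=0x64
[2] flags=0010 MI?F → skip
[3] flags=0010 PL?T → r3=0x1e
[4] flags=0010 → (cmp)
[5] flags=0010 GE?T → r2=0xa0
[6] flags=0010 EQ?F → skip
[7] flags=0010 → (cmp)
[8] flags=0010 VC?T → r3=0xe2
[9] flags=0010 HI?T → r1=0x95
[10] flags=0010 CC?F → skip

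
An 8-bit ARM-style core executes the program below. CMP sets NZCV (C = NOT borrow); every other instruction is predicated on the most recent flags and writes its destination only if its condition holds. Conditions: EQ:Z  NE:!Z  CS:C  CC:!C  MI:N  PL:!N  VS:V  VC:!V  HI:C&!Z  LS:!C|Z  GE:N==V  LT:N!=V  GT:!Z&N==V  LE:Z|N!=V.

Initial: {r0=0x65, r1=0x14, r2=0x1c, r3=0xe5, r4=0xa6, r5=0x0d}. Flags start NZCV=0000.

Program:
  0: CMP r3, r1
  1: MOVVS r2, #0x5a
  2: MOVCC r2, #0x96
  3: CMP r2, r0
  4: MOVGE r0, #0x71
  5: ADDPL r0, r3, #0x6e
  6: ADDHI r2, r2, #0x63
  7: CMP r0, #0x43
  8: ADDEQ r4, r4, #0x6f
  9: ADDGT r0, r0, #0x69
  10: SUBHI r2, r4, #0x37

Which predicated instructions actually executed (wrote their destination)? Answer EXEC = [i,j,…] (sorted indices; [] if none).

EXEC = [9,10]

0: ✓ CMP  NZCV=1010
1: · MOVVS
2: · MOVCC
3: ✓ CMP  NZCV=1000
4: · MOVGE
5: · ADDPL
6: · ADDHI
7: ✓ CMP  NZCV=0010
8: · ADDEQ
9: ✓ ADDGT  r0←0xce
10: ✓ SUBHI  r2←0x6f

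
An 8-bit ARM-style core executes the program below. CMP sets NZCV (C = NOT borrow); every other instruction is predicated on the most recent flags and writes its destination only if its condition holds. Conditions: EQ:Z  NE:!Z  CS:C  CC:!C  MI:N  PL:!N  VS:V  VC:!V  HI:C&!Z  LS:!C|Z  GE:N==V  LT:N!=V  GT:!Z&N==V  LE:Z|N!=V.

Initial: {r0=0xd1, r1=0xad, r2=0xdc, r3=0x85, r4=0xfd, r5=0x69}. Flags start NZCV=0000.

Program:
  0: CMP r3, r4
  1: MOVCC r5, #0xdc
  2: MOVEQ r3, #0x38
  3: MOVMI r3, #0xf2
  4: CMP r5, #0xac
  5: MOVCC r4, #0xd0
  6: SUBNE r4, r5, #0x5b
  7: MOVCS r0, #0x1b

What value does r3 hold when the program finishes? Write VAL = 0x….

[0] flags=1000 → (cmp)
[1] flags=1000 CC?T → r5=0xdc
[2] flags=1000 EQ?F → skip
[3] flags=1000 MI?T → r3=0xf2
[4] flags=0010 → (cmp)
[5] flags=0010 CC?F → skip
[6] flags=0010 NE?T → r4=0x81
[7] flags=0010 CS?T → r0=0x1b

VAL = 0xf2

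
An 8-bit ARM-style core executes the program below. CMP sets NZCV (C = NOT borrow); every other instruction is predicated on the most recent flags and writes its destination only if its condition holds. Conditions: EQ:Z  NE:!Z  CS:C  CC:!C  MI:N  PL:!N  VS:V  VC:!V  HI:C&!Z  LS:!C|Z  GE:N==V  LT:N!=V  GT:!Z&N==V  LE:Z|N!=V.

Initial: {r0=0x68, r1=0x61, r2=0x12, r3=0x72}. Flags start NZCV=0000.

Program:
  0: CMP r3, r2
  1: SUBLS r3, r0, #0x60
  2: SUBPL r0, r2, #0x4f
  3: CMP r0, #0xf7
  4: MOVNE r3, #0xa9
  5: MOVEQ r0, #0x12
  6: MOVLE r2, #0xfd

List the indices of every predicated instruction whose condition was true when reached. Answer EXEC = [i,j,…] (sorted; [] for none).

EXEC = [2,4,6]

[0] flags=0010 → (cmp)
[1] flags=0010 LS?F → skip
[2] flags=0010 PL?T → r0=0xc3
[3] flags=1000 → (cmp)
[4] flags=1000 NE?T → r3=0xa9
[5] flags=1000 EQ?F → skip
[6] flags=1000 LE?T → r2=0xfd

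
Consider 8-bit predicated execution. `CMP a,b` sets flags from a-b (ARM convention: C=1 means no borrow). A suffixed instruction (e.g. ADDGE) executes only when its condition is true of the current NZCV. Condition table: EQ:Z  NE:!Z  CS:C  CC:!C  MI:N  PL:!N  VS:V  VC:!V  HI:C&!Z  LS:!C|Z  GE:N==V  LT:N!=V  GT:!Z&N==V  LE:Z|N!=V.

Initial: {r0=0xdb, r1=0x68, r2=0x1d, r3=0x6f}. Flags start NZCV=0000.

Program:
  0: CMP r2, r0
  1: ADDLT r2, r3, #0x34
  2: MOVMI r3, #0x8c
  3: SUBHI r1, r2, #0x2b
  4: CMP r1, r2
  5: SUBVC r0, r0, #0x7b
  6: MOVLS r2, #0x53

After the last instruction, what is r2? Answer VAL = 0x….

[0] flags=0000 → (cmp)
[1] flags=0000 LT?F → skip
[2] flags=0000 MI?F → skip
[3] flags=0000 HI?F → skip
[4] flags=0010 → (cmp)
[5] flags=0010 VC?T → r0=0x60
[6] flags=0010 LS?F → skip

VAL = 0x1d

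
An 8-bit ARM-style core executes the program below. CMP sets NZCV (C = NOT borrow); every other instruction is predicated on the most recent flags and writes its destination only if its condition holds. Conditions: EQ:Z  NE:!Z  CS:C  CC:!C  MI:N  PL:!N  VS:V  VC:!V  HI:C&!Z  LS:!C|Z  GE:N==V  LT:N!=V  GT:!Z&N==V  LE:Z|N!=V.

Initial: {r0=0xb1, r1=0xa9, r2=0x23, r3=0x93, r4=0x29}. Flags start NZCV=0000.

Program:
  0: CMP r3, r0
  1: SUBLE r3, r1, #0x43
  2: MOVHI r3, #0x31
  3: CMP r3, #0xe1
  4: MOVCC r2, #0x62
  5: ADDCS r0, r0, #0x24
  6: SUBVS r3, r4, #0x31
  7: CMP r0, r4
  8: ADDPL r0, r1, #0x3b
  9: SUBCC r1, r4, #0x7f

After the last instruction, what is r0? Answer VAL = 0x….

VAL = 0xb1

[0] flags=1000 → (cmp)
[1] flags=1000 LE?T → r3=0x66
[2] flags=1000 HI?F → skip
[3] flags=1001 → (cmp)
[4] flags=1001 CC?T → r2=0x62
[5] flags=1001 CS?F → skip
[6] flags=1001 VS?T → r3=0xf8
[7] flags=1010 → (cmp)
[8] flags=1010 PL?F → skip
[9] flags=1010 CC?F → skip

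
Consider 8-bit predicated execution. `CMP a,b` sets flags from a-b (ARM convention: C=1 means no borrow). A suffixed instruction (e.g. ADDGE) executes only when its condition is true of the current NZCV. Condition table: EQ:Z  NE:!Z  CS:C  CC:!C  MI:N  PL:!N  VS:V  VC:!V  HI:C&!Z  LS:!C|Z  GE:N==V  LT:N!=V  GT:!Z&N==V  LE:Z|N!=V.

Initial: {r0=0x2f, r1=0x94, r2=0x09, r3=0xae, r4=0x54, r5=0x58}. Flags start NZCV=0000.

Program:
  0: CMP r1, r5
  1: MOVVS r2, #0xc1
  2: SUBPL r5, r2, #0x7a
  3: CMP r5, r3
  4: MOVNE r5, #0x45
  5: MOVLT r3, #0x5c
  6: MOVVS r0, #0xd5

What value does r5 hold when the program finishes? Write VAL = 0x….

[0] flags=0011 → (cmp)
[1] flags=0011 VS?T → r2=0xc1
[2] flags=0011 PL?T → r5=0x47
[3] flags=1001 → (cmp)
[4] flags=1001 NE?T → r5=0x45
[5] flags=1001 LT?F → skip
[6] flags=1001 VS?T → r0=0xd5

VAL = 0x45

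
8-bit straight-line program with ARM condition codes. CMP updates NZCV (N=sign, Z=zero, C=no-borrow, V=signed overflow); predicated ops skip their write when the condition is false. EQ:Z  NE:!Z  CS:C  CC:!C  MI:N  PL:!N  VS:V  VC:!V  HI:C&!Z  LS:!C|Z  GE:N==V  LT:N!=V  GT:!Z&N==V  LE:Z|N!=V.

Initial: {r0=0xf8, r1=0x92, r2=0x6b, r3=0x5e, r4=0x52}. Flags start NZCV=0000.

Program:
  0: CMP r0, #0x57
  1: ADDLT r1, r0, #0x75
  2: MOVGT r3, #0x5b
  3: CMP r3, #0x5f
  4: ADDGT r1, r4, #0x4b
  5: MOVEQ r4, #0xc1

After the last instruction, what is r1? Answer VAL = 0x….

0: ✓ CMP  NZCV=1010
1: ✓ ADDLT  r1←0x6d
2: · MOVGT
3: ✓ CMP  NZCV=1000
4: · ADDGT
5: · MOVEQ

VAL = 0x6d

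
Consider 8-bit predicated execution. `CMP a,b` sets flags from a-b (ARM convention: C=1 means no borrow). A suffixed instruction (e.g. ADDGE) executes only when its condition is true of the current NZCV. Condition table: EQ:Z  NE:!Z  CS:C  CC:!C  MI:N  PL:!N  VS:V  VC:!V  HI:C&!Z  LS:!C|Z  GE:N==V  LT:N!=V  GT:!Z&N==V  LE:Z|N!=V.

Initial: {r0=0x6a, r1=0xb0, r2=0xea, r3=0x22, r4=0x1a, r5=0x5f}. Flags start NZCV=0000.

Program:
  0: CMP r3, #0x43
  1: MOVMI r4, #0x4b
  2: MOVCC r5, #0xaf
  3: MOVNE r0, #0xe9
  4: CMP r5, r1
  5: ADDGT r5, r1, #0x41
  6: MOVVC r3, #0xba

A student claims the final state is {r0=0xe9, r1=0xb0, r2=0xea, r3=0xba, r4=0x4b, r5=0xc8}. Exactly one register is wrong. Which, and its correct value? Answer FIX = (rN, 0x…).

0: ✓ CMP  NZCV=1000
1: ✓ MOVMI  r4←0x4b
2: ✓ MOVCC  r5←0xaf
3: ✓ MOVNE  r0←0xe9
4: ✓ CMP  NZCV=1000
5: · ADDGT
6: ✓ MOVVC  r3←0xba

FIX = (r5, 0xaf)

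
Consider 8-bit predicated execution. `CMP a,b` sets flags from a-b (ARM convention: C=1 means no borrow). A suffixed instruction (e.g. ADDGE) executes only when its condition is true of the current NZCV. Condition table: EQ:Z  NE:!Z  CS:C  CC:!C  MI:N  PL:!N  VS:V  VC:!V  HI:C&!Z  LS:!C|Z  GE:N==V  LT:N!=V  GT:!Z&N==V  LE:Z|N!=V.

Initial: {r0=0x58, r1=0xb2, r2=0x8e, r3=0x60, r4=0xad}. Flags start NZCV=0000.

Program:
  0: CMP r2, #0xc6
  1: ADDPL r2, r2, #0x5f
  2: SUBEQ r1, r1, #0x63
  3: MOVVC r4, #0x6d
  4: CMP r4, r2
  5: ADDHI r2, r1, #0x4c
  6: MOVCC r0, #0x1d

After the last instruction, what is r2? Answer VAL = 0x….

[0] flags=1000 → (cmp)
[1] flags=1000 PL?F → skip
[2] flags=1000 EQ?F → skip
[3] flags=1000 VC?T → r4=0x6d
[4] flags=1001 → (cmp)
[5] flags=1001 HI?F → skip
[6] flags=1001 CC?T → r0=0x1d

VAL = 0x8e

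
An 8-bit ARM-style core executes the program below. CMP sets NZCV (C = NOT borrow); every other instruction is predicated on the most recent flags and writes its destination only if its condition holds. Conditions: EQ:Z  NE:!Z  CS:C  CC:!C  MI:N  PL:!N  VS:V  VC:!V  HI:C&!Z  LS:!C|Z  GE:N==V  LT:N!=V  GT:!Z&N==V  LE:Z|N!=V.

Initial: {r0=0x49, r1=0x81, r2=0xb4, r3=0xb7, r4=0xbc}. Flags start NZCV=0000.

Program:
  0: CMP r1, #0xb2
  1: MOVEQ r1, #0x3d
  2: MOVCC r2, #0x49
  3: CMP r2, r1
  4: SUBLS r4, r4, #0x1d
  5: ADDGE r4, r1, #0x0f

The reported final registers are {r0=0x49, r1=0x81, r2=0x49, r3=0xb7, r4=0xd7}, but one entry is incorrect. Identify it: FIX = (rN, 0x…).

[0] flags=1000 → (cmp)
[1] flags=1000 EQ?F → skip
[2] flags=1000 CC?T → r2=0x49
[3] flags=1001 → (cmp)
[4] flags=1001 LS?T → r4=0x9f
[5] flags=1001 GE?T → r4=0x90

FIX = (r4, 0x90)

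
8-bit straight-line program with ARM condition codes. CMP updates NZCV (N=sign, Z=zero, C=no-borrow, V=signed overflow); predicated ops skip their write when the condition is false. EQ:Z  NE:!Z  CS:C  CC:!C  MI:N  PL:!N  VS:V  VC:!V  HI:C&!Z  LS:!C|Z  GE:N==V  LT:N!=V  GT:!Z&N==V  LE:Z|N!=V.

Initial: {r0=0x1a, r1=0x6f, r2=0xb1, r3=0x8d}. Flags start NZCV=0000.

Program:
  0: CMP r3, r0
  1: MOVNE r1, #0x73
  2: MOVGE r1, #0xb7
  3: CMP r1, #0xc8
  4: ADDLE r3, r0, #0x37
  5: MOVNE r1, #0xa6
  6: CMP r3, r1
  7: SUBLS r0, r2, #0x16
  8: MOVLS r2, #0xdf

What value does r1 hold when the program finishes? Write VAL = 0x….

VAL = 0xa6

[0] flags=0011 → (cmp)
[1] flags=0011 NE?T → r1=0x73
[2] flags=0011 GE?F → skip
[3] flags=1001 → (cmp)
[4] flags=1001 LE?F → skip
[5] flags=1001 NE?T → r1=0xa6
[6] flags=1000 → (cmp)
[7] flags=1000 LS?T → r0=0x9b
[8] flags=1000 LS?T → r2=0xdf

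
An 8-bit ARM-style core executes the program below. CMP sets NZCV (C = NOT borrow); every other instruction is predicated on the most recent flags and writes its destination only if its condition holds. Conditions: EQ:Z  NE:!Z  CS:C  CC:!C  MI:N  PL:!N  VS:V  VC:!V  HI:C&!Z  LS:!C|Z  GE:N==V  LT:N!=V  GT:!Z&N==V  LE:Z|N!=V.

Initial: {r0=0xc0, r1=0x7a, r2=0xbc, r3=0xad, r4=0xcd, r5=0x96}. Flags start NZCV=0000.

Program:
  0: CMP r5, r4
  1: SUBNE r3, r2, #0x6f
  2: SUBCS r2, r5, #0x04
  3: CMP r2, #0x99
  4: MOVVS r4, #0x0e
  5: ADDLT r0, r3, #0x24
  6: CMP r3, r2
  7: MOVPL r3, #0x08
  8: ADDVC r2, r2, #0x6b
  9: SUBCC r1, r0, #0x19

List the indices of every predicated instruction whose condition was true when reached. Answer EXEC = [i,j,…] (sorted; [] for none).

EXEC = [1,9]

0: ✓ CMP  NZCV=1000
1: ✓ SUBNE  r3←0x4d
2: · SUBCS
3: ✓ CMP  NZCV=0010
4: · MOVVS
5: · ADDLT
6: ✓ CMP  NZCV=1001
7: · MOVPL
8: · ADDVC
9: ✓ SUBCC  r1←0xa7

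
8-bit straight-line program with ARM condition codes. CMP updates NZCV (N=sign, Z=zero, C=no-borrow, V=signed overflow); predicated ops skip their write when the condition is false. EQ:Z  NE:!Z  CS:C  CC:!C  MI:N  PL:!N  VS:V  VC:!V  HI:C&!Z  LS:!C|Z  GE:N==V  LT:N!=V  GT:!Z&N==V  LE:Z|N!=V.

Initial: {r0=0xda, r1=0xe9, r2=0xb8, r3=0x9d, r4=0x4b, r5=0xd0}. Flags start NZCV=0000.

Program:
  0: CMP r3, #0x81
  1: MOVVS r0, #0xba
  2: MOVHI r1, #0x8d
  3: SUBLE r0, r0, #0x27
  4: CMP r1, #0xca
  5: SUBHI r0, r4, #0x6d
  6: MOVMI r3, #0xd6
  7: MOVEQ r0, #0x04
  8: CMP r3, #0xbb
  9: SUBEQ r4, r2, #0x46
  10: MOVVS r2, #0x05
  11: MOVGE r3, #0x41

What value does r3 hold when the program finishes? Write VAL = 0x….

VAL = 0x41

0: ✓ CMP  NZCV=0010
1: · MOVVS
2: ✓ MOVHI  r1←0x8d
3: · SUBLE
4: ✓ CMP  NZCV=1000
5: · SUBHI
6: ✓ MOVMI  r3←0xd6
7: · MOVEQ
8: ✓ CMP  NZCV=0010
9: · SUBEQ
10: · MOVVS
11: ✓ MOVGE  r3←0x41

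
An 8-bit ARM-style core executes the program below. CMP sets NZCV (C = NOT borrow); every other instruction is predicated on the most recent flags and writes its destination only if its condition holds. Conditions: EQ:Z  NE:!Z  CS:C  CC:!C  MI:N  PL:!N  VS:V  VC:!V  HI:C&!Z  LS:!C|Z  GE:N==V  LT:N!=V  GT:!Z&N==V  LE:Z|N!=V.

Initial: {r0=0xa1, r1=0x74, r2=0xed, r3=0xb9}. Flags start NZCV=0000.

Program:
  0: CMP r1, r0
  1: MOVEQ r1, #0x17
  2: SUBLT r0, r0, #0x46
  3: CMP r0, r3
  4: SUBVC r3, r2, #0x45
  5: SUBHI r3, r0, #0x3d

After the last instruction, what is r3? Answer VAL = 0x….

0: ✓ CMP  NZCV=1001
1: · MOVEQ
2: · SUBLT
3: ✓ CMP  NZCV=1000
4: ✓ SUBVC  r3←0xa8
5: · SUBHI

VAL = 0xa8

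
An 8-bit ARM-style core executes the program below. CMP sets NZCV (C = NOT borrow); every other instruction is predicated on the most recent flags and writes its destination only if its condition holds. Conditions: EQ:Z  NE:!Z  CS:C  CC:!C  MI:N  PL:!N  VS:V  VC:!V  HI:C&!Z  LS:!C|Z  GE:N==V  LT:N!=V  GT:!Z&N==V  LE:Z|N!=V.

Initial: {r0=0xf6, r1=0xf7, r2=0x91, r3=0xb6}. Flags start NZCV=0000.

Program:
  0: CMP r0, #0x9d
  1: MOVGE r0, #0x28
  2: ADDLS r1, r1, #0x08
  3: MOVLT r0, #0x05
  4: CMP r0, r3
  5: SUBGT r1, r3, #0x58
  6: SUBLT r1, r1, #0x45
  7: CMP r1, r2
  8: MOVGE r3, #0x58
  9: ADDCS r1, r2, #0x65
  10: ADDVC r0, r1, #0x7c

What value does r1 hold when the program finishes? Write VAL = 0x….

VAL = 0x5e

[0] flags=0010 → (cmp)
[1] flags=0010 GE?T → r0=0x28
[2] flags=0010 LS?F → skip
[3] flags=0010 LT?F → skip
[4] flags=0000 → (cmp)
[5] flags=0000 GT?T → r1=0x5e
[6] flags=0000 LT?F → skip
[7] flags=1001 → (cmp)
[8] flags=1001 GE?T → r3=0x58
[9] flags=1001 CS?F → skip
[10] flags=1001 VC?F → skip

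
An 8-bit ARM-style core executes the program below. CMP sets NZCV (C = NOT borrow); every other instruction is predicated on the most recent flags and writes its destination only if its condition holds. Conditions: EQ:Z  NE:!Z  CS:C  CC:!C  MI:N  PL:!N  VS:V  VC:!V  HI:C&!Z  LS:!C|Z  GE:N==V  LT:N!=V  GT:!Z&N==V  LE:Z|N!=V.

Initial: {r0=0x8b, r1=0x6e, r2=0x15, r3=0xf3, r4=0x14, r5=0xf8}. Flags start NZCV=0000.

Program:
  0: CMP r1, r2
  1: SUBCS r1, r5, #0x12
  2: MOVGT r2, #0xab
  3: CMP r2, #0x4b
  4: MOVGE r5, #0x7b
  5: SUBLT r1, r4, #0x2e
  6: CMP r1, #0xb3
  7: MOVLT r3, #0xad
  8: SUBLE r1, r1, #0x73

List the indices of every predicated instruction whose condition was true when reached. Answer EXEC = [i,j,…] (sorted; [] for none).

EXEC = [1,2,5]

0: ✓ CMP  NZCV=0010
1: ✓ SUBCS  r1←0xe6
2: ✓ MOVGT  r2←0xab
3: ✓ CMP  NZCV=0011
4: · MOVGE
5: ✓ SUBLT  r1←0xe6
6: ✓ CMP  NZCV=0010
7: · MOVLT
8: · SUBLE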